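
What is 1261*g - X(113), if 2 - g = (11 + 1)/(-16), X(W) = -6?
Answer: 13895/4 ≈ 3473.8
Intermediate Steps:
g = 11/4 (g = 2 - (11 + 1)/(-16) = 2 - 12*(-1)/16 = 2 - 1*(-3/4) = 2 + 3/4 = 11/4 ≈ 2.7500)
1261*g - X(113) = 1261*(11/4) - 1*(-6) = 13871/4 + 6 = 13895/4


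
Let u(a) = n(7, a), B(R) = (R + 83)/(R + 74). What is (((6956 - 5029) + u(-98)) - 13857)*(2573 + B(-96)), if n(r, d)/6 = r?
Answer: -336543336/11 ≈ -3.0595e+7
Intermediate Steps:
n(r, d) = 6*r
B(R) = (83 + R)/(74 + R)
u(a) = 42 (u(a) = 6*7 = 42)
(((6956 - 5029) + u(-98)) - 13857)*(2573 + B(-96)) = (((6956 - 5029) + 42) - 13857)*(2573 + (83 - 96)/(74 - 96)) = ((1927 + 42) - 13857)*(2573 - 13/(-22)) = (1969 - 13857)*(2573 - 1/22*(-13)) = -11888*(2573 + 13/22) = -11888*56619/22 = -336543336/11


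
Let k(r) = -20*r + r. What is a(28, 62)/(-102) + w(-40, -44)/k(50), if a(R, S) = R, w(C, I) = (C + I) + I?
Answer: -3386/24225 ≈ -0.13977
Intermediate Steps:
w(C, I) = C + 2*I
k(r) = -19*r
a(28, 62)/(-102) + w(-40, -44)/k(50) = 28/(-102) + (-40 + 2*(-44))/((-19*50)) = 28*(-1/102) + (-40 - 88)/(-950) = -14/51 - 128*(-1/950) = -14/51 + 64/475 = -3386/24225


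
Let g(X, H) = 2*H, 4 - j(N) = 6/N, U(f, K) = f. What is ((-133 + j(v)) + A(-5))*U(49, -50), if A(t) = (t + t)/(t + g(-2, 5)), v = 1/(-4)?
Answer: -5243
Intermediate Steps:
v = -¼ ≈ -0.25000
j(N) = 4 - 6/N
A(t) = 2*t/(10 + t) (A(t) = (t + t)/(t + 2*5) = (2*t)/(t + 10) = (2*t)/(10 + t) = 2*t/(10 + t))
((-133 + j(v)) + A(-5))*U(49, -50) = ((-133 + (4 - 6/(-¼))) + 2*(-5)/(10 - 5))*49 = ((-133 + (4 - 6*(-4))) + 2*(-5)/5)*49 = ((-133 + (4 + 24)) + 2*(-5)*(⅕))*49 = ((-133 + 28) - 2)*49 = (-105 - 2)*49 = -107*49 = -5243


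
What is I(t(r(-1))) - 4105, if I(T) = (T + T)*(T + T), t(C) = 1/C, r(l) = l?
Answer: -4101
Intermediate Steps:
I(T) = 4*T**2 (I(T) = (2*T)*(2*T) = 4*T**2)
I(t(r(-1))) - 4105 = 4*(1/(-1))**2 - 4105 = 4*(-1)**2 - 4105 = 4*1 - 4105 = 4 - 4105 = -4101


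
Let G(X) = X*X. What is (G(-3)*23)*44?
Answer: 9108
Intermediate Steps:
G(X) = X**2
(G(-3)*23)*44 = ((-3)**2*23)*44 = (9*23)*44 = 207*44 = 9108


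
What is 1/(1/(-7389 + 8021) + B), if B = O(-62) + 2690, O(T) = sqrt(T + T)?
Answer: 1074451192/2890324935137 - 798848*I*sqrt(31)/2890324935137 ≈ 0.00037174 - 1.5389e-6*I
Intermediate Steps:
O(T) = sqrt(2)*sqrt(T) (O(T) = sqrt(2*T) = sqrt(2)*sqrt(T))
B = 2690 + 2*I*sqrt(31) (B = sqrt(2)*sqrt(-62) + 2690 = sqrt(2)*(I*sqrt(62)) + 2690 = 2*I*sqrt(31) + 2690 = 2690 + 2*I*sqrt(31) ≈ 2690.0 + 11.136*I)
1/(1/(-7389 + 8021) + B) = 1/(1/(-7389 + 8021) + (2690 + 2*I*sqrt(31))) = 1/(1/632 + (2690 + 2*I*sqrt(31))) = 1/(1700081/632 + 2*I*sqrt(31))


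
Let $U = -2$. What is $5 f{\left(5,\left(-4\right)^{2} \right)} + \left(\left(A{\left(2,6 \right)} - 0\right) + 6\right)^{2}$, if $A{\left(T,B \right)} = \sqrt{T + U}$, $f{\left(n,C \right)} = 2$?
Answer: $46$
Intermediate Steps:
$A{\left(T,B \right)} = \sqrt{-2 + T}$ ($A{\left(T,B \right)} = \sqrt{T - 2} = \sqrt{-2 + T}$)
$5 f{\left(5,\left(-4\right)^{2} \right)} + \left(\left(A{\left(2,6 \right)} - 0\right) + 6\right)^{2} = 5 \cdot 2 + \left(\left(\sqrt{-2 + 2} - 0\right) + 6\right)^{2} = 10 + \left(\left(\sqrt{0} + 0\right) + 6\right)^{2} = 10 + \left(\left(0 + 0\right) + 6\right)^{2} = 10 + \left(0 + 6\right)^{2} = 10 + 6^{2} = 10 + 36 = 46$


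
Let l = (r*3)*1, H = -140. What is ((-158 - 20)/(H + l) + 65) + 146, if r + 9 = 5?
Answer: 16125/76 ≈ 212.17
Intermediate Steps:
r = -4 (r = -9 + 5 = -4)
l = -12 (l = -4*3*1 = -12*1 = -12)
((-158 - 20)/(H + l) + 65) + 146 = ((-158 - 20)/(-140 - 12) + 65) + 146 = (-178/(-152) + 65) + 146 = (-178*(-1/152) + 65) + 146 = (89/76 + 65) + 146 = 5029/76 + 146 = 16125/76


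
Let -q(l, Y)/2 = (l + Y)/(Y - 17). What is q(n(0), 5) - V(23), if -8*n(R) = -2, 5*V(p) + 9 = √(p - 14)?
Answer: 83/40 ≈ 2.0750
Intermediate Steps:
V(p) = -9/5 + √(-14 + p)/5 (V(p) = -9/5 + √(p - 14)/5 = -9/5 + √(-14 + p)/5)
n(R) = ¼ (n(R) = -⅛*(-2) = ¼)
q(l, Y) = -2*(Y + l)/(-17 + Y) (q(l, Y) = -2*(l + Y)/(Y - 17) = -2*(Y + l)/(-17 + Y))
q(n(0), 5) - V(23) = 2*(-1*5 - 1*¼)/(-17 + 5) - (-9/5 + √(-14 + 23)/5) = 2*(-5 - ¼)/(-12) - (-9/5 + √9/5) = 2*(-1/12)*(-21/4) - (-9/5 + (⅕)*3) = 7/8 - (-9/5 + ⅗) = 7/8 - 1*(-6/5) = 7/8 + 6/5 = 83/40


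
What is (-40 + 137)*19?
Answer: 1843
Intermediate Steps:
(-40 + 137)*19 = 97*19 = 1843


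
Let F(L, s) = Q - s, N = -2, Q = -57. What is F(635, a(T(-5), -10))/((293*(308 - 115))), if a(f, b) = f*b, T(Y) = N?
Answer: -77/56549 ≈ -0.0013617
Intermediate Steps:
T(Y) = -2
a(f, b) = b*f
F(L, s) = -57 - s
F(635, a(T(-5), -10))/((293*(308 - 115))) = (-57 - (-10)*(-2))/((293*(308 - 115))) = (-57 - 1*20)/((293*193)) = (-57 - 20)/56549 = -77*1/56549 = -77/56549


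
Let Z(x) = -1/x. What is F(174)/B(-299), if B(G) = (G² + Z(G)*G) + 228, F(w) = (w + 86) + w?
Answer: 31/6402 ≈ 0.0048422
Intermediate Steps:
F(w) = 86 + 2*w (F(w) = (86 + w) + w = 86 + 2*w)
B(G) = 227 + G² (B(G) = (G² + (-1/G)*G) + 228 = (G² - 1) + 228 = (-1 + G²) + 228 = 227 + G²)
F(174)/B(-299) = (86 + 2*174)/(227 + (-299)²) = (86 + 348)/(227 + 89401) = 434/89628 = 434*(1/89628) = 31/6402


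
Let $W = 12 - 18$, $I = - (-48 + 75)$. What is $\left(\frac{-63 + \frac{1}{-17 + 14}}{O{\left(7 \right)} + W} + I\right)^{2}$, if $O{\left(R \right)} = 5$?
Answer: $\frac{11881}{9} \approx 1320.1$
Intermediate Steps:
$I = -27$ ($I = \left(-1\right) 27 = -27$)
$W = -6$ ($W = 12 - 18 = -6$)
$\left(\frac{-63 + \frac{1}{-17 + 14}}{O{\left(7 \right)} + W} + I\right)^{2} = \left(\frac{-63 + \frac{1}{-17 + 14}}{5 - 6} - 27\right)^{2} = \left(\frac{-63 + \frac{1}{-3}}{-1} - 27\right)^{2} = \left(\left(-63 - \frac{1}{3}\right) \left(-1\right) - 27\right)^{2} = \left(\left(- \frac{190}{3}\right) \left(-1\right) - 27\right)^{2} = \left(\frac{190}{3} - 27\right)^{2} = \left(\frac{109}{3}\right)^{2} = \frac{11881}{9}$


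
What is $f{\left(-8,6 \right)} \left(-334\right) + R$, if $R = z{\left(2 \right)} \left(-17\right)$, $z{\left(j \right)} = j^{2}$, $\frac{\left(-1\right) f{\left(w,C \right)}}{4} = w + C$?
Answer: $-2740$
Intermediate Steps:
$f{\left(w,C \right)} = - 4 C - 4 w$ ($f{\left(w,C \right)} = - 4 \left(w + C\right) = - 4 \left(C + w\right) = - 4 C - 4 w$)
$R = -68$ ($R = 2^{2} \left(-17\right) = 4 \left(-17\right) = -68$)
$f{\left(-8,6 \right)} \left(-334\right) + R = \left(\left(-4\right) 6 - -32\right) \left(-334\right) - 68 = \left(-24 + 32\right) \left(-334\right) - 68 = 8 \left(-334\right) - 68 = -2672 - 68 = -2740$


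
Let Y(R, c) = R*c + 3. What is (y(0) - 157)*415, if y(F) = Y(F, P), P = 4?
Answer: -63910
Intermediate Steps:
Y(R, c) = 3 + R*c
y(F) = 3 + 4*F (y(F) = 3 + F*4 = 3 + 4*F)
(y(0) - 157)*415 = ((3 + 4*0) - 157)*415 = ((3 + 0) - 157)*415 = (3 - 157)*415 = -154*415 = -63910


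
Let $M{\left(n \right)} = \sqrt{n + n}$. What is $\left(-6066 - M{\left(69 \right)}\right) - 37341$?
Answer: $-43407 - \sqrt{138} \approx -43419.0$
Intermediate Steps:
$M{\left(n \right)} = \sqrt{2} \sqrt{n}$ ($M{\left(n \right)} = \sqrt{2 n} = \sqrt{2} \sqrt{n}$)
$\left(-6066 - M{\left(69 \right)}\right) - 37341 = \left(-6066 - \sqrt{2} \sqrt{69}\right) - 37341 = \left(-6066 - \sqrt{138}\right) - 37341 = -43407 - \sqrt{138}$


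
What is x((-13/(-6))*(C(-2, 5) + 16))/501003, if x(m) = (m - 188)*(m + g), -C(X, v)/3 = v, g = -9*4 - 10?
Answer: 293245/18036108 ≈ 0.016259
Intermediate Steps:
g = -46 (g = -36 - 10 = -46)
C(X, v) = -3*v
x(m) = (-188 + m)*(-46 + m) (x(m) = (m - 188)*(m - 46) = (-188 + m)*(-46 + m))
x((-13/(-6))*(C(-2, 5) + 16))/501003 = (8648 + ((-13/(-6))*(-3*5 + 16))² - 234*(-13/(-6))*(-3*5 + 16))/501003 = (8648 + ((-13*(-⅙))*(-15 + 16))² - 234*(-13*(-⅙))*(-15 + 16))*(1/501003) = (8648 + ((13/6)*1)² - 507)*(1/501003) = (8648 + (13/6)² - 234*13/6)*(1/501003) = (8648 + 169/36 - 507)*(1/501003) = (293245/36)*(1/501003) = 293245/18036108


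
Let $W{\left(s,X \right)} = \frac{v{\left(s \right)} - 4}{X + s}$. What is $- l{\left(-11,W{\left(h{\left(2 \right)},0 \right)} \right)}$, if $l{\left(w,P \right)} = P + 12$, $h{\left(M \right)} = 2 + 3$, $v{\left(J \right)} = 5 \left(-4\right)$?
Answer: $- \frac{36}{5} \approx -7.2$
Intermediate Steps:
$v{\left(J \right)} = -20$
$h{\left(M \right)} = 5$
$W{\left(s,X \right)} = - \frac{24}{X + s}$ ($W{\left(s,X \right)} = \frac{-20 - 4}{X + s} = - \frac{24}{X + s}$)
$l{\left(w,P \right)} = 12 + P$
$- l{\left(-11,W{\left(h{\left(2 \right)},0 \right)} \right)} = - (12 - \frac{24}{0 + 5}) = - (12 - \frac{24}{5}) = \left(-1\right) \frac{36}{5} = - \frac{36}{5}$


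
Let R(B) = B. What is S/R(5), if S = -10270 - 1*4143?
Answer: -14413/5 ≈ -2882.6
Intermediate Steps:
S = -14413 (S = -10270 - 4143 = -14413)
S/R(5) = -14413/5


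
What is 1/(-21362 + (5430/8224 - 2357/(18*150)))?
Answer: -2775600/59292957571 ≈ -4.6812e-5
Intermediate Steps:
1/(-21362 + (5430/8224 - 2357/(18*150))) = 1/(-21362 + (5430*(1/8224) - 2357/2700)) = 1/(-21362 + (2715/4112 - 2357*1/2700)) = 1/(-21362 + (2715/4112 - 2357/2700)) = 1/(-21362 - 590371/2775600) = 1/(-59292957571/2775600) = -2775600/59292957571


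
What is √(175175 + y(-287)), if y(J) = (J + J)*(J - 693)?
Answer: 7*√15055 ≈ 858.89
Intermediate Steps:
y(J) = 2*J*(-693 + J) (y(J) = (2*J)*(-693 + J) = 2*J*(-693 + J))
√(175175 + y(-287)) = √(175175 + 2*(-287)*(-693 - 287)) = √(175175 + 2*(-287)*(-980)) = √(175175 + 562520) = √737695 = 7*√15055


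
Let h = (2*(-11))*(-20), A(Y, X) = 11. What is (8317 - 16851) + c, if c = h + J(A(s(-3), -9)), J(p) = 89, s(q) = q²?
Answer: -8005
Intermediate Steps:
h = 440 (h = -22*(-20) = 440)
c = 529 (c = 440 + 89 = 529)
(8317 - 16851) + c = (8317 - 16851) + 529 = -8534 + 529 = -8005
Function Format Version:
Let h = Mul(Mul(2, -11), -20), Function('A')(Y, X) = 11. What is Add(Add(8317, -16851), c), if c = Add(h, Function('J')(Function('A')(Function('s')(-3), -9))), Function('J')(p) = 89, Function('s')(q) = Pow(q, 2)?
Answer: -8005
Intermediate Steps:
h = 440 (h = Mul(-22, -20) = 440)
c = 529 (c = Add(440, 89) = 529)
Add(Add(8317, -16851), c) = Add(Add(8317, -16851), 529) = Add(-8534, 529) = -8005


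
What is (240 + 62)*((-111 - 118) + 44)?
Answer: -55870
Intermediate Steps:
(240 + 62)*((-111 - 118) + 44) = 302*(-229 + 44) = 302*(-185) = -55870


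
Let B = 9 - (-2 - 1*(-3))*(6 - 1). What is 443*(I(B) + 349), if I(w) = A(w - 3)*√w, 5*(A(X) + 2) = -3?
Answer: 761517/5 ≈ 1.5230e+5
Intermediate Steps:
A(X) = -13/5 (A(X) = -2 + (⅕)*(-3) = -2 - ⅗ = -13/5)
B = 4 (B = 9 - (-2 + 3)*5 = 9 - 5 = 4)
I(w) = -13*√w/5
443*(I(B) + 349) = 443*(-13*√4/5 + 349) = 443*(-13/5*2 + 349) = 443*(-26/5 + 349) = 443*(1719/5) = 761517/5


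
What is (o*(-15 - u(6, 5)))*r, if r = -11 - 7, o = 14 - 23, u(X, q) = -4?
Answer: -1782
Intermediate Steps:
o = -9
r = -18
(o*(-15 - u(6, 5)))*r = -9*(-15 - 1*(-4))*(-18) = -9*(-15 + 4)*(-18) = -9*(-11)*(-18) = 99*(-18) = -1782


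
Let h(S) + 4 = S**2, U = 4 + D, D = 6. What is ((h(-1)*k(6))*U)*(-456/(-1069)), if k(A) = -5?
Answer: 68400/1069 ≈ 63.985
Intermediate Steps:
U = 10 (U = 4 + 6 = 10)
h(S) = -4 + S**2
((h(-1)*k(6))*U)*(-456/(-1069)) = (((-4 + (-1)**2)*(-5))*10)*(-456/(-1069)) = (((-4 + 1)*(-5))*10)*(-456*(-1/1069)) = (-3*(-5)*10)*(456/1069) = (15*10)*(456/1069) = 150*(456/1069) = 68400/1069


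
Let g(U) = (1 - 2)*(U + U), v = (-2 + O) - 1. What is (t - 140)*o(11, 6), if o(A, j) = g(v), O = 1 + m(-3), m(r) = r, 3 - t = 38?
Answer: -1750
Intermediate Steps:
t = -35 (t = 3 - 1*38 = 3 - 38 = -35)
O = -2 (O = 1 - 3 = -2)
v = -5 (v = (-2 - 2) - 1 = -4 - 1 = -5)
g(U) = -2*U
o(A, j) = 10 (o(A, j) = -2*(-5) = 10)
(t - 140)*o(11, 6) = (-35 - 140)*10 = -175*10 = -1750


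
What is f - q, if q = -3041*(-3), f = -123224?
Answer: -132347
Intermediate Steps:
q = 9123
f - q = -123224 - 1*9123 = -123224 - 9123 = -132347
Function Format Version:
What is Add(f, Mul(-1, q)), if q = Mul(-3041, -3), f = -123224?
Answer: -132347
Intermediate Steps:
q = 9123
Add(f, Mul(-1, q)) = Add(-123224, Mul(-1, 9123)) = Add(-123224, -9123) = -132347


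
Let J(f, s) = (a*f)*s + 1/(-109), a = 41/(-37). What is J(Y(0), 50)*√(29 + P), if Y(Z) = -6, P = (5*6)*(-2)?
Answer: 1340663*I*√31/4033 ≈ 1850.9*I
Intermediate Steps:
P = -60 (P = 30*(-2) = -60)
a = -41/37 (a = 41*(-1/37) = -41/37 ≈ -1.1081)
J(f, s) = -1/109 - 41*f*s/37 (J(f, s) = (-41*f/37)*s + 1/(-109) = -41*f*s/37 - 1/109 = -1/109 - 41*f*s/37)
J(Y(0), 50)*√(29 + P) = (-1/109 - 41/37*(-6)*50)*√(29 - 60) = (-1/109 + 12300/37)*√(-31) = 1340663*(I*√31)/4033 = 1340663*I*√31/4033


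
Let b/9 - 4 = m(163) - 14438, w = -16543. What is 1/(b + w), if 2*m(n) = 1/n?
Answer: -326/47742365 ≈ -6.8283e-6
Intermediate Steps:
m(n) = 1/(2*n)
b = -42349347/326 (b = 36 + 9*((½)/163 - 14438) = 36 + 9*((½)*(1/163) - 14438) = 36 + 9*(1/326 - 14438) = 36 + 9*(-4706787/326) = 36 - 42361083/326 = -42349347/326 ≈ -1.2991e+5)
1/(b + w) = 1/(-42349347/326 - 16543) = 1/(-47742365/326) = -326/47742365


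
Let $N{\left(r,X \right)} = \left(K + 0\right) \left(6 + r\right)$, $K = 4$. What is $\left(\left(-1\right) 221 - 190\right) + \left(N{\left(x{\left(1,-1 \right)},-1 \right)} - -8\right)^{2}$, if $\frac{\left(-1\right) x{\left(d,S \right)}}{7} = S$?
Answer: $3189$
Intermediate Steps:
$x{\left(d,S \right)} = - 7 S$
$N{\left(r,X \right)} = 24 + 4 r$ ($N{\left(r,X \right)} = \left(4 + 0\right) \left(6 + r\right) = 4 \left(6 + r\right) = 24 + 4 r$)
$\left(\left(-1\right) 221 - 190\right) + \left(N{\left(x{\left(1,-1 \right)},-1 \right)} - -8\right)^{2} = \left(\left(-1\right) 221 - 190\right) + \left(\left(24 + 4 \left(\left(-7\right) \left(-1\right)\right)\right) - -8\right)^{2} = \left(-221 - 190\right) + \left(\left(24 + 4 \cdot 7\right) + 8\right)^{2} = -411 + \left(\left(24 + 28\right) + 8\right)^{2} = -411 + \left(52 + 8\right)^{2} = -411 + 60^{2} = -411 + 3600 = 3189$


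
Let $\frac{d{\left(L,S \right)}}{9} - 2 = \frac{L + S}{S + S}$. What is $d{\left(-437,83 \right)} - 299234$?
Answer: $- \frac{24836521}{83} \approx -2.9924 \cdot 10^{5}$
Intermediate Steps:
$d{\left(L,S \right)} = 18 + \frac{9 \left(L + S\right)}{2 S}$ ($d{\left(L,S \right)} = 18 + 9 \frac{L + S}{S + S} = 18 + 9 \frac{L + S}{2 S} = 18 + \frac{9 \left(L + S\right)}{2 S}$)
$d{\left(-437,83 \right)} - 299234 = \frac{9 \left(-437 + 5 \cdot 83\right)}{2 \cdot 83} - 299234 = \frac{9}{2} \cdot \frac{1}{83} \left(-437 + 415\right) - 299234 = \frac{9}{2} \cdot \frac{1}{83} \left(-22\right) - 299234 = - \frac{99}{83} - 299234 = - \frac{24836521}{83}$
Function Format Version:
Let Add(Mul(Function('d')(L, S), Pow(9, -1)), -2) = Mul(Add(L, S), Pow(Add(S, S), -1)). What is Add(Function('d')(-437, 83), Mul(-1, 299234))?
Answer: Rational(-24836521, 83) ≈ -2.9924e+5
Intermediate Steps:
Function('d')(L, S) = Add(18, Mul(Rational(9, 2), Pow(S, -1), Add(L, S))) (Function('d')(L, S) = Add(18, Mul(9, Mul(Add(L, S), Pow(Add(S, S), -1)))) = Add(18, Mul(9, Mul(Add(L, S), Pow(Mul(2, S), -1)))) = Add(18, Mul(9, Mul(Add(L, S), Mul(Rational(1, 2), Pow(S, -1))))) = Add(18, Mul(9, Mul(Rational(1, 2), Pow(S, -1), Add(L, S)))) = Add(18, Mul(Rational(9, 2), Pow(S, -1), Add(L, S))))
Add(Function('d')(-437, 83), Mul(-1, 299234)) = Add(Mul(Rational(9, 2), Pow(83, -1), Add(-437, Mul(5, 83))), Mul(-1, 299234)) = Add(Mul(Rational(9, 2), Rational(1, 83), Add(-437, 415)), -299234) = Add(Mul(Rational(9, 2), Rational(1, 83), -22), -299234) = Add(Rational(-99, 83), -299234) = Rational(-24836521, 83)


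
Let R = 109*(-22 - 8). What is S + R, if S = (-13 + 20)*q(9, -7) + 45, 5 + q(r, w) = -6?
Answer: -3302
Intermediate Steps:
R = -3270 (R = 109*(-30) = -3270)
q(r, w) = -11 (q(r, w) = -5 - 6 = -11)
S = -32 (S = (-13 + 20)*(-11) + 45 = 7*(-11) + 45 = -77 + 45 = -32)
S + R = -32 - 3270 = -3302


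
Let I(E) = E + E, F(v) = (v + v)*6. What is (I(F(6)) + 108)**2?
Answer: 63504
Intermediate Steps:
F(v) = 12*v (F(v) = (2*v)*6 = 12*v)
I(E) = 2*E
(I(F(6)) + 108)**2 = (2*(12*6) + 108)**2 = (2*72 + 108)**2 = (144 + 108)**2 = 252**2 = 63504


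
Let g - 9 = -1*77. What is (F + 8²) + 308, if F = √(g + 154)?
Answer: 372 + √86 ≈ 381.27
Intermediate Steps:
g = -68 (g = 9 - 1*77 = 9 - 77 = -68)
F = √86 (F = √(-68 + 154) = √86 ≈ 9.2736)
(F + 8²) + 308 = (√86 + 8²) + 308 = (√86 + 64) + 308 = (64 + √86) + 308 = 372 + √86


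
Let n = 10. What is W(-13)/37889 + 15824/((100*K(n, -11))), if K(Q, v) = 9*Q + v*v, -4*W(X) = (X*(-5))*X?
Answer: 604012911/799457900 ≈ 0.75553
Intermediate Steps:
W(X) = 5*X²/4 (W(X) = -X*(-5)*X/4 = -(-5*X)*X/4 = -(-5)*X²/4 = 5*X²/4)
K(Q, v) = v² + 9*Q (K(Q, v) = 9*Q + v² = v² + 9*Q)
W(-13)/37889 + 15824/((100*K(n, -11))) = ((5/4)*(-13)²)/37889 + 15824/((100*((-11)² + 9*10))) = ((5/4)*169)*(1/37889) + 15824/((100*(121 + 90))) = (845/4)*(1/37889) + 15824/((100*211)) = 845/151556 + 15824/21100 = 845/151556 + 15824*(1/21100) = 845/151556 + 3956/5275 = 604012911/799457900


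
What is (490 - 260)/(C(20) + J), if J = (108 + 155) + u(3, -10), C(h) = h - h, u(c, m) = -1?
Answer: 115/131 ≈ 0.87786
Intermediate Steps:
C(h) = 0
J = 262 (J = (108 + 155) - 1 = 263 - 1 = 262)
(490 - 260)/(C(20) + J) = (490 - 260)/(0 + 262) = 230/262 = 230*(1/262) = 115/131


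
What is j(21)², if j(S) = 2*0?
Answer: 0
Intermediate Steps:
j(S) = 0
j(21)² = 0² = 0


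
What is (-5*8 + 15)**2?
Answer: 625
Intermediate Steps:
(-5*8 + 15)**2 = (-40 + 15)**2 = (-25)**2 = 625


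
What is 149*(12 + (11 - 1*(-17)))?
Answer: 5960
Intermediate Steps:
149*(12 + (11 - 1*(-17))) = 149*(12 + (11 + 17)) = 149*(12 + 28) = 149*40 = 5960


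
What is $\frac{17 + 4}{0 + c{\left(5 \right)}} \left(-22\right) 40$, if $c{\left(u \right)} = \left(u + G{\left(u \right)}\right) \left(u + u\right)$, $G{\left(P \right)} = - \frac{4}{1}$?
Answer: $-1848$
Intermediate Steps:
$G{\left(P \right)} = -4$ ($G{\left(P \right)} = \left(-4\right) 1 = -4$)
$c{\left(u \right)} = 2 u \left(-4 + u\right)$ ($c{\left(u \right)} = \left(u - 4\right) \left(u + u\right) = \left(-4 + u\right) 2 u = 2 u \left(-4 + u\right)$)
$\frac{17 + 4}{0 + c{\left(5 \right)}} \left(-22\right) 40 = \frac{17 + 4}{0 + 2 \cdot 5 \left(-4 + 5\right)} \left(-22\right) 40 = \frac{21}{0 + 2 \cdot 5 \cdot 1} \left(-22\right) 40 = \frac{21}{0 + 10} \left(-22\right) 40 = \frac{21}{10} \left(-22\right) 40 = \left(- \frac{231}{5}\right) 40 = -1848$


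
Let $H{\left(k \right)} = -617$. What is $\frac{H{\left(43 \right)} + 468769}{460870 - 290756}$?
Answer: $\frac{234076}{85057} \approx 2.752$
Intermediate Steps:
$\frac{H{\left(43 \right)} + 468769}{460870 - 290756} = \frac{-617 + 468769}{460870 - 290756} = \frac{468152}{170114} = 468152 \cdot \frac{1}{170114} = \frac{234076}{85057}$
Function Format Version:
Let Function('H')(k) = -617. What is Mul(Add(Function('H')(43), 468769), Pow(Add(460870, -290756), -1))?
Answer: Rational(234076, 85057) ≈ 2.7520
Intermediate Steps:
Mul(Add(Function('H')(43), 468769), Pow(Add(460870, -290756), -1)) = Mul(Add(-617, 468769), Pow(Add(460870, -290756), -1)) = Mul(468152, Pow(170114, -1)) = Mul(468152, Rational(1, 170114)) = Rational(234076, 85057)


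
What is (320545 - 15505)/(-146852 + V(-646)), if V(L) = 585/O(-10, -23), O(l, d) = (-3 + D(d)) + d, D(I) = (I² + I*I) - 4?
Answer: -7648320/3682031 ≈ -2.0772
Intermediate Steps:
D(I) = -4 + 2*I² (D(I) = (I² + I²) - 4 = 2*I² - 4 = -4 + 2*I²)
O(l, d) = -7 + d + 2*d² (O(l, d) = (-3 + (-4 + 2*d²)) + d = (-7 + 2*d²) + d = -7 + d + 2*d²)
V(L) = 585/1028 (V(L) = 585/(-7 - 23 + 2*(-23)²) = 585/(-7 - 23 + 2*529) = 585/(-7 - 23 + 1058) = 585/1028)
(320545 - 15505)/(-146852 + V(-646)) = (320545 - 15505)/(-146852 + 585/1028) = 305040/(-150963271/1028) = 305040*(-1028/150963271) = -7648320/3682031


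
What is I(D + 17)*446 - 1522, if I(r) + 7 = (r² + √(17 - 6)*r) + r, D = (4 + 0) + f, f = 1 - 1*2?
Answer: 182676 + 8920*√11 ≈ 2.1226e+5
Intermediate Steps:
f = -1 (f = 1 - 2 = -1)
D = 3 (D = (4 + 0) - 1 = 4 - 1 = 3)
I(r) = -7 + r + r² + r*√11 (I(r) = -7 + ((r² + √(17 - 6)*r) + r) = -7 + ((r² + √11*r) + r) = -7 + ((r² + r*√11) + r) = -7 + (r + r² + r*√11) = -7 + r + r² + r*√11)
I(D + 17)*446 - 1522 = (-7 + (3 + 17) + (3 + 17)² + (3 + 17)*√11)*446 - 1522 = (-7 + 20 + 20² + 20*√11)*446 - 1522 = (-7 + 20 + 400 + 20*√11)*446 - 1522 = (413 + 20*√11)*446 - 1522 = (184198 + 8920*√11) - 1522 = 182676 + 8920*√11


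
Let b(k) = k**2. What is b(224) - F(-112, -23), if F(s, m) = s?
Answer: 50288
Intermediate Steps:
b(224) - F(-112, -23) = 224**2 - 1*(-112) = 50176 + 112 = 50288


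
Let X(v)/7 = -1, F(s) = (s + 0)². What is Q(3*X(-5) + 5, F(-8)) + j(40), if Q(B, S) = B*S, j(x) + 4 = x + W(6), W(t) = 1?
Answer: -987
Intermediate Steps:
F(s) = s²
X(v) = -7 (X(v) = 7*(-1) = -7)
j(x) = -3 + x (j(x) = -4 + (x + 1) = -4 + (1 + x) = -3 + x)
Q(3*X(-5) + 5, F(-8)) + j(40) = (3*(-7) + 5)*(-8)² + (-3 + 40) = (-21 + 5)*64 + 37 = -16*64 + 37 = -1024 + 37 = -987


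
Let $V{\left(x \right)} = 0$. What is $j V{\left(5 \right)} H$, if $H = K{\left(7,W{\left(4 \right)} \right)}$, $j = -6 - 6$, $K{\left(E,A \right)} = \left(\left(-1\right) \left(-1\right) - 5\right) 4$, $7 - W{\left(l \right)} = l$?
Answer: $0$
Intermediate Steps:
$W{\left(l \right)} = 7 - l$
$K{\left(E,A \right)} = -16$ ($K{\left(E,A \right)} = \left(1 - 5\right) 4 = \left(-4\right) 4 = -16$)
$j = -12$ ($j = -6 - 6 = -12$)
$H = -16$
$j V{\left(5 \right)} H = \left(-12\right) 0 \left(-16\right) = 0 \left(-16\right) = 0$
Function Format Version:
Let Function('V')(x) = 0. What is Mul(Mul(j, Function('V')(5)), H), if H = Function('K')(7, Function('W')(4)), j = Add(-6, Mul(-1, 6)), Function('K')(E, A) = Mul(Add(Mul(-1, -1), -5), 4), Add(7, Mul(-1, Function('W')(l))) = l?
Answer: 0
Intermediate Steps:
Function('W')(l) = Add(7, Mul(-1, l))
Function('K')(E, A) = -16 (Function('K')(E, A) = Mul(Add(1, -5), 4) = Mul(-4, 4) = -16)
j = -12 (j = Add(-6, -6) = -12)
H = -16
Mul(Mul(j, Function('V')(5)), H) = Mul(Mul(-12, 0), -16) = Mul(0, -16) = 0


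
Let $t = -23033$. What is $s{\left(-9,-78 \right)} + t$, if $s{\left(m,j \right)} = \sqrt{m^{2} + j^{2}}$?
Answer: $-23033 + 3 \sqrt{685} \approx -22954.0$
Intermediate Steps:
$s{\left(m,j \right)} = \sqrt{j^{2} + m^{2}}$
$s{\left(-9,-78 \right)} + t = \sqrt{\left(-78\right)^{2} + \left(-9\right)^{2}} - 23033 = \sqrt{6084 + 81} - 23033 = \sqrt{6165} - 23033 = 3 \sqrt{685} - 23033 = -23033 + 3 \sqrt{685}$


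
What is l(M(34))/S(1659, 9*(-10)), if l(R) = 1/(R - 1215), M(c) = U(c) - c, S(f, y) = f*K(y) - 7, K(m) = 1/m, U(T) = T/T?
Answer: 5/158704 ≈ 3.1505e-5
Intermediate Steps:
U(T) = 1
S(f, y) = -7 + f/y (S(f, y) = f/y - 7 = -7 + f/y)
M(c) = 1 - c
l(R) = 1/(-1215 + R)
l(M(34))/S(1659, 9*(-10)) = 1/((-1215 + (1 - 1*34))*(-7 + 1659/((9*(-10))))) = 1/((-1215 + (1 - 34))*(-7 + 1659/(-90))) = 1/((-1215 - 33)*(-7 + 1659*(-1/90))) = 1/((-1248)*(-7 - 553/30)) = -1/(1248*(-763/30)) = -1/1248*(-30/763) = 5/158704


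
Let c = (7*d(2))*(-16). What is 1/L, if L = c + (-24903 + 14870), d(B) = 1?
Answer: -1/10145 ≈ -9.8571e-5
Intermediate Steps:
c = -112 (c = (7*1)*(-16) = 7*(-16) = -112)
L = -10145 (L = -112 + (-24903 + 14870) = -112 - 10033 = -10145)
1/L = 1/(-10145) = -1/10145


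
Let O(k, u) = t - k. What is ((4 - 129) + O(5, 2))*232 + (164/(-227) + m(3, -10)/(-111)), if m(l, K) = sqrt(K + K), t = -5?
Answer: -7109804/227 - 2*I*sqrt(5)/111 ≈ -31321.0 - 0.04029*I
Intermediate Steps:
O(k, u) = -5 - k
m(l, K) = sqrt(2)*sqrt(K) (m(l, K) = sqrt(2*K) = sqrt(2)*sqrt(K))
((4 - 129) + O(5, 2))*232 + (164/(-227) + m(3, -10)/(-111)) = ((4 - 129) + (-5 - 1*5))*232 + (164/(-227) + (sqrt(2)*sqrt(-10))/(-111)) = (-125 + (-5 - 5))*232 + (164*(-1/227) + (sqrt(2)*(I*sqrt(10)))*(-1/111)) = (-125 - 10)*232 + (-164/227 + (2*I*sqrt(5))*(-1/111)) = -135*232 + (-164/227 - 2*I*sqrt(5)/111) = -31320 + (-164/227 - 2*I*sqrt(5)/111) = -7109804/227 - 2*I*sqrt(5)/111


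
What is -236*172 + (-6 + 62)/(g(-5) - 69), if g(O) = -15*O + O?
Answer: -40536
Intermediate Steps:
g(O) = -14*O
-236*172 + (-6 + 62)/(g(-5) - 69) = -236*172 + (-6 + 62)/(-14*(-5) - 69) = -40592 + 56/(70 - 69) = -40592 + 56/1 = -40592 + 56*1 = -40592 + 56 = -40536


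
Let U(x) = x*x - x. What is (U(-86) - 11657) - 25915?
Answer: -30090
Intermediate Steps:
U(x) = x**2 - x
(U(-86) - 11657) - 25915 = (-86*(-1 - 86) - 11657) - 25915 = (-86*(-87) - 11657) - 25915 = (7482 - 11657) - 25915 = -4175 - 25915 = -30090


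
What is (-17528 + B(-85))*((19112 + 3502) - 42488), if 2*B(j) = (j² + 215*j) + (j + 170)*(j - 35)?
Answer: 559512722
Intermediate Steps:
B(j) = j²/2 + 215*j/2 + (-35 + j)*(170 + j)/2 (B(j) = ((j² + 215*j) + (j + 170)*(j - 35))/2 = ((j² + 215*j) + (170 + j)*(-35 + j))/2 = ((j² + 215*j) + (-35 + j)*(170 + j))/2 = (j² + 215*j + (-35 + j)*(170 + j))/2 = j²/2 + 215*j/2 + (-35 + j)*(170 + j)/2)
(-17528 + B(-85))*((19112 + 3502) - 42488) = (-17528 + (-2975 + (-85)² + 175*(-85)))*((19112 + 3502) - 42488) = (-17528 + (-2975 + 7225 - 14875))*(22614 - 42488) = (-17528 - 10625)*(-19874) = -28153*(-19874) = 559512722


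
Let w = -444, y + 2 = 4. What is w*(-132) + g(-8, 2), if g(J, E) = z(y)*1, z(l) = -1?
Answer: 58607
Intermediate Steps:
y = 2 (y = -2 + 4 = 2)
g(J, E) = -1 (g(J, E) = -1*1 = -1)
w*(-132) + g(-8, 2) = -444*(-132) - 1 = 58608 - 1 = 58607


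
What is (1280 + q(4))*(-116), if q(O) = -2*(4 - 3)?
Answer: -148248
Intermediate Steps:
q(O) = -2 (q(O) = -2*1 = -2)
(1280 + q(4))*(-116) = (1280 - 2)*(-116) = 1278*(-116) = -148248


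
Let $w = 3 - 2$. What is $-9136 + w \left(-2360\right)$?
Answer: $-11496$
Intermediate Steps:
$w = 1$
$-9136 + w \left(-2360\right) = -9136 + 1 \left(-2360\right) = -9136 - 2360 = -11496$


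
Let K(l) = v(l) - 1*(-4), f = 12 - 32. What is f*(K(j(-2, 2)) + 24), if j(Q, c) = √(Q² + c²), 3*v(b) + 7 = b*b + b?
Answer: -1700/3 - 40*√2/3 ≈ -585.52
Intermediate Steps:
v(b) = -7/3 + b/3 + b²/3 (v(b) = -7/3 + (b*b + b)/3 = -7/3 + (b² + b)/3 = -7/3 + (b + b²)/3 = -7/3 + (b/3 + b²/3) = -7/3 + b/3 + b²/3)
f = -20
K(l) = 5/3 + l/3 + l²/3 (K(l) = (-7/3 + l/3 + l²/3) - 1*(-4) = (-7/3 + l/3 + l²/3) + 4 = 5/3 + l/3 + l²/3)
f*(K(j(-2, 2)) + 24) = -20*((5/3 + √((-2)² + 2²)/3 + (√((-2)² + 2²))²/3) + 24) = -20*((5/3 + √(4 + 4)/3 + (√(4 + 4))²/3) + 24) = -20*((5/3 + √8/3 + (√8)²/3) + 24) = -20*((5/3 + (2*√2)/3 + (2*√2)²/3) + 24) = -20*((5/3 + 2*√2/3 + (⅓)*8) + 24) = -20*((5/3 + 2*√2/3 + 8/3) + 24) = -20*((13/3 + 2*√2/3) + 24) = -20*(85/3 + 2*√2/3) = -1700/3 - 40*√2/3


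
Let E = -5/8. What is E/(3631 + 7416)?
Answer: -5/88376 ≈ -5.6576e-5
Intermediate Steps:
E = -5/8 (E = -5*⅛ = -5/8 ≈ -0.62500)
E/(3631 + 7416) = -5/8/(3631 + 7416) = -5/8/11047 = (1/11047)*(-5/8) = -5/88376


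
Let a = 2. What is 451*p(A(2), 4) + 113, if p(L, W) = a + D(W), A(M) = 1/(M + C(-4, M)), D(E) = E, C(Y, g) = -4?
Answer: 2819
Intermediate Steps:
A(M) = 1/(-4 + M) (A(M) = 1/(M - 4) = 1/(-4 + M))
p(L, W) = 2 + W
451*p(A(2), 4) + 113 = 451*(2 + 4) + 113 = 451*6 + 113 = 2706 + 113 = 2819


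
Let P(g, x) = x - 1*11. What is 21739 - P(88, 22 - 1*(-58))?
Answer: 21670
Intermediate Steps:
P(g, x) = -11 + x (P(g, x) = x - 11 = -11 + x)
21739 - P(88, 22 - 1*(-58)) = 21739 - (-11 + (22 - 1*(-58))) = 21739 - (-11 + (22 + 58)) = 21739 - (-11 + 80) = 21739 - 1*69 = 21739 - 69 = 21670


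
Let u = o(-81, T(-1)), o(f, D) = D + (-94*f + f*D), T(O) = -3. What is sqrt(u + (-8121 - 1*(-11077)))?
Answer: sqrt(10810) ≈ 103.97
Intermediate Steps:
o(f, D) = D - 94*f + D*f (o(f, D) = D + (-94*f + D*f) = D - 94*f + D*f)
u = 7854 (u = -3 - 94*(-81) - 3*(-81) = -3 + 7614 + 243 = 7854)
sqrt(u + (-8121 - 1*(-11077))) = sqrt(7854 + (-8121 - 1*(-11077))) = sqrt(7854 + (-8121 + 11077)) = sqrt(7854 + 2956) = sqrt(10810)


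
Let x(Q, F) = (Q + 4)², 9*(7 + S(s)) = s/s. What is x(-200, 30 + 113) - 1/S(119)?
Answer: 2381801/62 ≈ 38416.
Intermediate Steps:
S(s) = -62/9 (S(s) = -7 + (s/s)/9 = -7 + (⅑)*1 = -7 + ⅑ = -62/9)
x(Q, F) = (4 + Q)²
x(-200, 30 + 113) - 1/S(119) = (4 - 200)² - 1/(-62/9) = (-196)² - 1*(-9/62) = 38416 + 9/62 = 2381801/62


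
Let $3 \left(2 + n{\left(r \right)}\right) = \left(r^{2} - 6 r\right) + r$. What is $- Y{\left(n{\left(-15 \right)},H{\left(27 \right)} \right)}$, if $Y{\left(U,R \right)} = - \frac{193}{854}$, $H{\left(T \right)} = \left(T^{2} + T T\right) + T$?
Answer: $\frac{193}{854} \approx 0.226$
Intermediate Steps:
$n{\left(r \right)} = -2 - \frac{5 r}{3} + \frac{r^{2}}{3}$ ($n{\left(r \right)} = -2 + \frac{\left(r^{2} - 6 r\right) + r}{3} = -2 + \frac{r^{2} - 5 r}{3} = -2 + \left(- \frac{5 r}{3} + \frac{r^{2}}{3}\right) = -2 - \frac{5 r}{3} + \frac{r^{2}}{3}$)
$H{\left(T \right)} = T + 2 T^{2}$ ($H{\left(T \right)} = \left(T^{2} + T^{2}\right) + T = 2 T^{2} + T = T + 2 T^{2}$)
$Y{\left(U,R \right)} = - \frac{193}{854}$ ($Y{\left(U,R \right)} = \left(-193\right) \frac{1}{854} = - \frac{193}{854}$)
$- Y{\left(n{\left(-15 \right)},H{\left(27 \right)} \right)} = \left(-1\right) \left(- \frac{193}{854}\right) = \frac{193}{854}$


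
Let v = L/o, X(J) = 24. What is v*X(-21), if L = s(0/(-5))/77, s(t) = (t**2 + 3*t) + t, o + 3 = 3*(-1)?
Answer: 0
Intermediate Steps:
o = -6 (o = -3 + 3*(-1) = -3 - 3 = -6)
s(t) = t**2 + 4*t
L = 0 (L = ((0/(-5))*(4 + 0/(-5)))/77 = ((0*(-1/5))*(4 + 0*(-1/5)))*(1/77) = (0*(4 + 0))*(1/77) = (0*4)*(1/77) = 0*(1/77) = 0)
v = 0 (v = 0/(-6) = 0*(-1/6) = 0)
v*X(-21) = 0*24 = 0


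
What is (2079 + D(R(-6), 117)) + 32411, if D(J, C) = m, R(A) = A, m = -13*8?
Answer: 34386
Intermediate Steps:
m = -104
D(J, C) = -104
(2079 + D(R(-6), 117)) + 32411 = (2079 - 104) + 32411 = 1975 + 32411 = 34386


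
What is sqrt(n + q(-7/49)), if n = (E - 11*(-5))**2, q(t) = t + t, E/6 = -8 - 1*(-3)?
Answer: sqrt(30611)/7 ≈ 24.994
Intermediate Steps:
E = -30 (E = 6*(-8 - 1*(-3)) = 6*(-8 + 3) = 6*(-5) = -30)
q(t) = 2*t
n = 625 (n = (-30 - 11*(-5))**2 = (-30 + 55)**2 = 25**2 = 625)
sqrt(n + q(-7/49)) = sqrt(625 + 2*(-7/49)) = sqrt(625 + 2*(-7*1/49)) = sqrt(625 + 2*(-1/7)) = sqrt(625 - 2/7) = sqrt(4373/7) = sqrt(30611)/7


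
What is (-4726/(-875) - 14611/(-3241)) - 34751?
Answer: -14074484362/405125 ≈ -34741.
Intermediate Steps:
(-4726/(-875) - 14611/(-3241)) - 34751 = (-4726*(-1/875) - 14611*(-1/3241)) - 34751 = (4726/875 + 14611/3241) - 34751 = 4014513/405125 - 34751 = -14074484362/405125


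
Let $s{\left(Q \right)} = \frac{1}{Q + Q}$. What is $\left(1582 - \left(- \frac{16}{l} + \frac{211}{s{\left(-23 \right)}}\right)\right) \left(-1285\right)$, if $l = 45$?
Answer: $- \frac{130549832}{9} \approx -1.4506 \cdot 10^{7}$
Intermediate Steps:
$s{\left(Q \right)} = \frac{1}{2 Q}$
$\left(1582 - \left(- \frac{16}{l} + \frac{211}{s{\left(-23 \right)}}\right)\right) \left(-1285\right) = \left(1582 + \left(- \frac{211}{\frac{1}{2} \frac{1}{-23}} + \frac{16}{45}\right)\right) \left(-1285\right) = \left(1582 - \left(- \frac{16}{45} + \frac{211}{\frac{1}{2} \left(- \frac{1}{23}\right)}\right)\right) \left(-1285\right) = \left(1582 - \left(- \frac{16}{45} + \frac{211}{- \frac{1}{46}}\right)\right) \left(-1285\right) = \left(1582 + \left(\left(-211\right) \left(-46\right) + \frac{16}{45}\right)\right) \left(-1285\right) = \left(1582 + \left(9706 + \frac{16}{45}\right)\right) \left(-1285\right) = \left(1582 + \frac{436786}{45}\right) \left(-1285\right) = \frac{507976}{45} \left(-1285\right) = - \frac{130549832}{9}$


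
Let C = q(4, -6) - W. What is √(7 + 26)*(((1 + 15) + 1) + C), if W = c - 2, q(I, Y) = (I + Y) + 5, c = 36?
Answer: -14*√33 ≈ -80.424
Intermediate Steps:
q(I, Y) = 5 + I + Y
W = 34 (W = 36 - 2 = 34)
C = -31 (C = (5 + 4 - 6) - 1*34 = 3 - 34 = -31)
√(7 + 26)*(((1 + 15) + 1) + C) = √(7 + 26)*(((1 + 15) + 1) - 31) = √33*((16 + 1) - 31) = √33*(17 - 31) = √33*(-14) = -14*√33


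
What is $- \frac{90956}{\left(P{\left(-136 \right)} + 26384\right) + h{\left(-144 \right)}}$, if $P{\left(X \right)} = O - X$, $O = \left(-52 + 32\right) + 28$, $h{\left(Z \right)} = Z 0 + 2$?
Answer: $- \frac{45478}{13265} \approx -3.4284$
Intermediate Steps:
$h{\left(Z \right)} = 2$ ($h{\left(Z \right)} = 0 + 2 = 2$)
$O = 8$ ($O = -20 + 28 = 8$)
$P{\left(X \right)} = 8 - X$
$- \frac{90956}{\left(P{\left(-136 \right)} + 26384\right) + h{\left(-144 \right)}} = - \frac{90956}{\left(\left(8 - -136\right) + 26384\right) + 2} = - \frac{90956}{\left(\left(8 + 136\right) + 26384\right) + 2} = - \frac{90956}{\left(144 + 26384\right) + 2} = - \frac{90956}{26528 + 2} = - \frac{90956}{26530} = \left(-90956\right) \frac{1}{26530} = - \frac{45478}{13265}$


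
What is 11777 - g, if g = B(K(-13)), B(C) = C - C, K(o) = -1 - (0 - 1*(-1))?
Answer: 11777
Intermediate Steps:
K(o) = -2 (K(o) = -1 - (0 + 1) = -1 - 1*1 = -1 - 1 = -2)
B(C) = 0
g = 0
11777 - g = 11777 - 1*0 = 11777 + 0 = 11777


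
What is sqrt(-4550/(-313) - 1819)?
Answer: I*sqrt(176781461)/313 ≈ 42.479*I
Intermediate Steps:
sqrt(-4550/(-313) - 1819) = sqrt(-4550*(-1/313) - 1819) = sqrt(4550/313 - 1819) = sqrt(-564797/313) = I*sqrt(176781461)/313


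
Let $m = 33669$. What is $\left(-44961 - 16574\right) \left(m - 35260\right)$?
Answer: $97902185$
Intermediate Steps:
$\left(-44961 - 16574\right) \left(m - 35260\right) = \left(-44961 - 16574\right) \left(33669 - 35260\right) = \left(-61535\right) \left(-1591\right) = 97902185$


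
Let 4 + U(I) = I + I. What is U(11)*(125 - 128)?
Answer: -54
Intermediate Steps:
U(I) = -4 + 2*I (U(I) = -4 + (I + I) = -4 + 2*I)
U(11)*(125 - 128) = (-4 + 2*11)*(125 - 128) = (-4 + 22)*(-3) = 18*(-3) = -54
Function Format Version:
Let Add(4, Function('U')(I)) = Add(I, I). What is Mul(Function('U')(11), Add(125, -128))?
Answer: -54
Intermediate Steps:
Function('U')(I) = Add(-4, Mul(2, I)) (Function('U')(I) = Add(-4, Add(I, I)) = Add(-4, Mul(2, I)))
Mul(Function('U')(11), Add(125, -128)) = Mul(Add(-4, Mul(2, 11)), Add(125, -128)) = Mul(Add(-4, 22), -3) = Mul(18, -3) = -54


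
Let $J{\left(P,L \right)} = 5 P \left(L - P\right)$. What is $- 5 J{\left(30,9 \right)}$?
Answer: $15750$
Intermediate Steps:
$J{\left(P,L \right)} = 5 P \left(L - P\right)$
$- 5 J{\left(30,9 \right)} = - 5 \cdot 5 \cdot 30 \left(9 - 30\right) = - 5 \cdot 5 \cdot 30 \left(-21\right) = \left(-5\right) \left(-3150\right) = 15750$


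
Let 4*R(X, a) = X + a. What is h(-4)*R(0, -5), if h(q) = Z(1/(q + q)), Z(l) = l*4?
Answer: 5/8 ≈ 0.62500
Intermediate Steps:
Z(l) = 4*l
R(X, a) = X/4 + a/4 (R(X, a) = (X + a)/4 = X/4 + a/4)
h(q) = 2/q (h(q) = 4/(q + q) = 4/((2*q)) = 4*(1/(2*q)) = 2/q)
h(-4)*R(0, -5) = (2/(-4))*((¼)*0 + (¼)*(-5)) = (2*(-¼))*(0 - 5/4) = -½*(-5/4) = 5/8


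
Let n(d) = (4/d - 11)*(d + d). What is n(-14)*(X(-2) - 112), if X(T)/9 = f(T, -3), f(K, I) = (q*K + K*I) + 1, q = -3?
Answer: 1580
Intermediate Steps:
f(K, I) = 1 - 3*K + I*K (f(K, I) = (-3*K + K*I) + 1 = (-3*K + I*K) + 1 = 1 - 3*K + I*K)
X(T) = 9 - 54*T (X(T) = 9*(1 - 3*T - 3*T) = 9*(1 - 6*T) = 9 - 54*T)
n(d) = 2*d*(-11 + 4/d) (n(d) = (-11 + 4/d)*(2*d) = 2*d*(-11 + 4/d))
n(-14)*(X(-2) - 112) = (8 - 22*(-14))*((9 - 54*(-2)) - 112) = (8 + 308)*((9 + 108) - 112) = 316*(117 - 112) = 316*5 = 1580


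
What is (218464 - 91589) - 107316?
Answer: 19559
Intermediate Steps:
(218464 - 91589) - 107316 = 126875 - 107316 = 19559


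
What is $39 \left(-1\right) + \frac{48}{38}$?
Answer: $- \frac{717}{19} \approx -37.737$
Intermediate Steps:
$39 \left(-1\right) + \frac{48}{38} = -39 + 48 \cdot \frac{1}{38} = -39 + \frac{24}{19} = - \frac{717}{19}$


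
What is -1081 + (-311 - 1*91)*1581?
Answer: -636643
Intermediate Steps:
-1081 + (-311 - 1*91)*1581 = -1081 + (-311 - 91)*1581 = -1081 - 402*1581 = -1081 - 635562 = -636643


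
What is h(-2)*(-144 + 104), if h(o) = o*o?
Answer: -160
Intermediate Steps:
h(o) = o²
h(-2)*(-144 + 104) = (-2)²*(-144 + 104) = 4*(-40) = -160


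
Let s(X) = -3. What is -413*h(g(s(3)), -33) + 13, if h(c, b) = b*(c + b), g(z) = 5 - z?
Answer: -340712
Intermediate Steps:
h(c, b) = b*(b + c)
-413*h(g(s(3)), -33) + 13 = -(-13629)*(-33 + (5 - 1*(-3))) + 13 = -(-13629)*(-33 + (5 + 3)) + 13 = -(-13629)*(-33 + 8) + 13 = -(-13629)*(-25) + 13 = -413*825 + 13 = -340725 + 13 = -340712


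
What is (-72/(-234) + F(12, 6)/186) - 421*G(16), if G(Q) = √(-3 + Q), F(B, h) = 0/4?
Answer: 4/13 - 421*√13 ≈ -1517.6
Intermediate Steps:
F(B, h) = 0 (F(B, h) = 0*(¼) = 0)
(-72/(-234) + F(12, 6)/186) - 421*G(16) = (-72/(-234) + 0/186) - 421*√(-3 + 16) = (-72*(-1/234) + 0*(1/186)) - 421*√13 = (4/13 + 0) - 421*√13 = 4/13 - 421*√13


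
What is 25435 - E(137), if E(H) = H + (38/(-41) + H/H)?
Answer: 1037215/41 ≈ 25298.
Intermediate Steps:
E(H) = 3/41 + H (E(H) = H + (38*(-1/41) + 1) = H + (-38/41 + 1) = H + 3/41 = 3/41 + H)
25435 - E(137) = 25435 - (3/41 + 137) = 25435 - 1*5620/41 = 25435 - 5620/41 = 1037215/41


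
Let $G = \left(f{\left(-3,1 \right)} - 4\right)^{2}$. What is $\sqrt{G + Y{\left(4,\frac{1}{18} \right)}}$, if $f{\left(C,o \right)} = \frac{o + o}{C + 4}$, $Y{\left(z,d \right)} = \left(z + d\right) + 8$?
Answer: $\frac{17 \sqrt{2}}{6} \approx 4.0069$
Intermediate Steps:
$Y{\left(z,d \right)} = 8 + d + z$ ($Y{\left(z,d \right)} = \left(d + z\right) + 8 = 8 + d + z$)
$f{\left(C,o \right)} = \frac{2 o}{4 + C}$
$G = 4$ ($G = \left(2 \cdot 1 \frac{1}{4 - 3} - 4\right)^{2} = \left(2 \cdot 1 \cdot 1^{-1} - 4\right)^{2} = \left(2 \cdot 1 \cdot 1 - 4\right)^{2} = \left(2 - 4\right)^{2} = \left(-2\right)^{2} = 4$)
$\sqrt{G + Y{\left(4,\frac{1}{18} \right)}} = \sqrt{4 + \left(8 + \frac{1}{18} + 4\right)} = \sqrt{4 + \frac{217}{18}} = \sqrt{\frac{289}{18}} = \frac{17 \sqrt{2}}{6}$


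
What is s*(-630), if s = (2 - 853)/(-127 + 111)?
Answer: -268065/8 ≈ -33508.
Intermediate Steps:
s = 851/16 (s = -851/(-16) = -851*(-1/16) = 851/16 ≈ 53.188)
s*(-630) = (851/16)*(-630) = -268065/8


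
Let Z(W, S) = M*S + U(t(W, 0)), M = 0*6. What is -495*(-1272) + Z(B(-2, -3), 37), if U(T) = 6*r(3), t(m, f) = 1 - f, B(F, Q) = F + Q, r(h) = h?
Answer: 629658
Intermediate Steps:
U(T) = 18 (U(T) = 6*3 = 18)
M = 0
Z(W, S) = 18 (Z(W, S) = 0*S + 18 = 0 + 18 = 18)
-495*(-1272) + Z(B(-2, -3), 37) = -495*(-1272) + 18 = 629640 + 18 = 629658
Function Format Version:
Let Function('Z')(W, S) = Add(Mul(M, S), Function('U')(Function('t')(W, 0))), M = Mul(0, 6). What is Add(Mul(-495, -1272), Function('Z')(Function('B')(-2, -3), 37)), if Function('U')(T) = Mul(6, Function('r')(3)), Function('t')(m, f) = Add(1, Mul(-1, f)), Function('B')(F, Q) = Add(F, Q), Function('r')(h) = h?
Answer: 629658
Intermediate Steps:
Function('U')(T) = 18 (Function('U')(T) = Mul(6, 3) = 18)
M = 0
Function('Z')(W, S) = 18 (Function('Z')(W, S) = Add(Mul(0, S), 18) = Add(0, 18) = 18)
Add(Mul(-495, -1272), Function('Z')(Function('B')(-2, -3), 37)) = Add(Mul(-495, -1272), 18) = Add(629640, 18) = 629658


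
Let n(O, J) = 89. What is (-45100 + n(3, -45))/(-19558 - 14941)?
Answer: 45011/34499 ≈ 1.3047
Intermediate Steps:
(-45100 + n(3, -45))/(-19558 - 14941) = (-45100 + 89)/(-19558 - 14941) = -45011/(-34499) = -45011*(-1/34499) = 45011/34499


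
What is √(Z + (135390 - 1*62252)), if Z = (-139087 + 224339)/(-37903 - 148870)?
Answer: √2551341298032206/186773 ≈ 270.44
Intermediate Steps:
Z = -85252/186773 (Z = 85252/(-186773) = 85252*(-1/186773) = -85252/186773 ≈ -0.45645)
√(Z + (135390 - 1*62252)) = √(-85252/186773 + (135390 - 1*62252)) = √(-85252/186773 + (135390 - 62252)) = √(-85252/186773 + 73138) = √(13660118422/186773) = √2551341298032206/186773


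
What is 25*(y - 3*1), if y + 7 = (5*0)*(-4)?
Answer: -250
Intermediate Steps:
y = -7 (y = -7 + (5*0)*(-4) = -7 + 0*(-4) = -7 + 0 = -7)
25*(y - 3*1) = 25*(-7 - 3*1) = 25*(-7 - 3) = 25*(-10) = -250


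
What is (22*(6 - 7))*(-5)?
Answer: 110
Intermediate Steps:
(22*(6 - 7))*(-5) = (22*(-1))*(-5) = -22*(-5) = 110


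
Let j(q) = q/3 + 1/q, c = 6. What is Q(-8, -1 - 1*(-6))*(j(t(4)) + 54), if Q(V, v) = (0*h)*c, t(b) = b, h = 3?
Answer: 0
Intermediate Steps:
j(q) = 1/q + q/3 (j(q) = q*(1/3) + 1/q = q/3 + 1/q = 1/q + q/3)
Q(V, v) = 0 (Q(V, v) = (0*3)*6 = 0*6 = 0)
Q(-8, -1 - 1*(-6))*(j(t(4)) + 54) = 0*((1/4 + (1/3)*4) + 54) = 0*((1/4 + 4/3) + 54) = 0*(19/12 + 54) = 0*(667/12) = 0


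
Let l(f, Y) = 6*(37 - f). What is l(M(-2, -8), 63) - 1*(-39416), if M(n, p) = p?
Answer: 39686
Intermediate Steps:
l(f, Y) = 222 - 6*f
l(M(-2, -8), 63) - 1*(-39416) = (222 - 6*(-8)) - 1*(-39416) = (222 + 48) + 39416 = 270 + 39416 = 39686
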